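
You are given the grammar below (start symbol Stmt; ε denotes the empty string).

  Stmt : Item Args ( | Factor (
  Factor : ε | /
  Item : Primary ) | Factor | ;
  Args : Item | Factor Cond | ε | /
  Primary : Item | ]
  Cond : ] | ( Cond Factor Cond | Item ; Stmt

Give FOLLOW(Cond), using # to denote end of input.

In Args : Factor Cond: Cond is at the end, add FOLLOW(Args) = { ( }.
In Cond : ( Cond Factor Cond: add FIRST(Factor Cond) = { (, ), /, ;, ] }.
In Cond : ( Cond Factor Cond: Cond is at the end, add FOLLOW(Cond) = { (, ), /, ;, ] }.
Union: FOLLOW(Cond) = { (, ), /, ;, ] }.

{ (, ), /, ;, ] }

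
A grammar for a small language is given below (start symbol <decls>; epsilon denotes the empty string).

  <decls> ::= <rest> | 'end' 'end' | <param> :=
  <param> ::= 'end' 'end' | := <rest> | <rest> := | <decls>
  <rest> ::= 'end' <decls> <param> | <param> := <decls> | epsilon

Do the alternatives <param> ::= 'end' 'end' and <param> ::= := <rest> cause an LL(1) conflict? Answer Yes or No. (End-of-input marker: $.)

No

FIRST('end' 'end') = { 'end' } and FIRST(:= <rest>) = { := }.
The FIRST sets are disjoint and neither alternative is nullable — no conflict.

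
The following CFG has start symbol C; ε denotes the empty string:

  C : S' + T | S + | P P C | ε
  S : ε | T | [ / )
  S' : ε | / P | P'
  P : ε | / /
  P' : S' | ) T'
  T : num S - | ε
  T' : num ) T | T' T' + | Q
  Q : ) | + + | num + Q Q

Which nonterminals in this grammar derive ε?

{ C, P, P', S, S', T }

Directly nullable (have an ε-production): C, S, S', P, T.
P' : S' with every symbol nullable, so P' is nullable.
No other nonterminal has a production whose RHS symbols are all nullable.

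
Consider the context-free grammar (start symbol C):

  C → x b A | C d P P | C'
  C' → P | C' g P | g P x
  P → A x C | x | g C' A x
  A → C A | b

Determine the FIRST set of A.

{ b, g, x }

From A → C A: add FIRST(C) = { b, g, x }.
A → b contributes {b}.
Union: FIRST(A) = { b, g, x }.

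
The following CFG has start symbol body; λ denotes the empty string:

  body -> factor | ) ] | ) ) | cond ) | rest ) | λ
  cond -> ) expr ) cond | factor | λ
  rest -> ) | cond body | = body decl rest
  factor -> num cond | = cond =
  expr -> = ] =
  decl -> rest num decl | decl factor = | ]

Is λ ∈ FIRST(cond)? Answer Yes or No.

Yes

cond has an λ-production, so cond ⇒ λ.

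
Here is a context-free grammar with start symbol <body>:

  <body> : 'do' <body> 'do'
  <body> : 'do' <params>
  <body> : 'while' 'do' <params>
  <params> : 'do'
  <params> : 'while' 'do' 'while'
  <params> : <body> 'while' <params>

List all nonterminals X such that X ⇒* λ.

{ } (none)

No nonterminal has an empty production or an RHS whose symbols are all nullable.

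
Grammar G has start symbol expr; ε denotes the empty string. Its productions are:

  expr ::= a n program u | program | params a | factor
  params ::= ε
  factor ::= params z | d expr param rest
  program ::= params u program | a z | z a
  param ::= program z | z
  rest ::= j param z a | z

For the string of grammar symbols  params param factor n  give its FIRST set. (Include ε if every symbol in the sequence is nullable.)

Add FIRST(params)\{ε} = {  }; params is nullable, continue.
Add FIRST(param) = { a, u, z }; param is not nullable, stop.

{ a, u, z }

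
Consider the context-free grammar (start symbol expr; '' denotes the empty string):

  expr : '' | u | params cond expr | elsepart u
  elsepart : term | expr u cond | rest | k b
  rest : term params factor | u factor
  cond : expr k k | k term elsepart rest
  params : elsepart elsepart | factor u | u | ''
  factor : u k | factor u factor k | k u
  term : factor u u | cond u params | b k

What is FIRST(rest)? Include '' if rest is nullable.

{ b, k, u }

From rest : term params factor: add FIRST(term) = { b, k, u }.
rest : u factor contributes {u}.
Union: FIRST(rest) = { b, k, u }.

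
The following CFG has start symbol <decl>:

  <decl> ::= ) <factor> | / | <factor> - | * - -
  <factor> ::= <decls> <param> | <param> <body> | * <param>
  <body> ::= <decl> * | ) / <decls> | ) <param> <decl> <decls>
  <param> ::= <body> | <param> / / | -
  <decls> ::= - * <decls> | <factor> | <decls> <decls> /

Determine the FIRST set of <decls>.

<decls> ::= - * <decls> contributes {-}.
From <decls> ::= <factor>: add FIRST(<factor>) = { ), *, -, / }.
From <decls> ::= <decls> <decls> /: add FIRST(<decls>) = { ), *, -, / }.
Union: FIRST(<decls>) = { ), *, -, / }.

{ ), *, -, / }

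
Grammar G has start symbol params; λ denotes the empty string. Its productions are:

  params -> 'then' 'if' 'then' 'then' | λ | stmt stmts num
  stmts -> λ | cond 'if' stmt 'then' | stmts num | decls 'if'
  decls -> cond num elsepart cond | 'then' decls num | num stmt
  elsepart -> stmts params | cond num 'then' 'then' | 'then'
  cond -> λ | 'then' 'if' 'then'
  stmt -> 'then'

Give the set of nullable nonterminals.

Directly nullable (have an λ-production): params, stmts, cond.
elsepart -> stmts params with every symbol nullable, so elsepart is nullable.
No other nonterminal has a production whose RHS symbols are all nullable.

{ cond, elsepart, params, stmts }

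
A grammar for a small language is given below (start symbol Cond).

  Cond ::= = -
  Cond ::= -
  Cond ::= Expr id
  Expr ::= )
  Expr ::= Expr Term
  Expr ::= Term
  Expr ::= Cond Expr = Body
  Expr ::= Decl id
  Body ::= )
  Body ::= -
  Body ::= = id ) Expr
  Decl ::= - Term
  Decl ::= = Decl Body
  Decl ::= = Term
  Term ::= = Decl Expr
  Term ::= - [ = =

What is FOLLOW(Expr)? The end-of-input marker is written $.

In Cond ::= Expr id: add FIRST(id) = { id }.
In Expr ::= Expr Term: add FIRST(Term) = { -, = }.
In Expr ::= Cond Expr = Body: add FIRST(= Body) = { = }.
In Body ::= = id ) Expr: Expr is at the end, add FOLLOW(Body) = { ), -, =, id }.
In Term ::= = Decl Expr: Expr is at the end, add FOLLOW(Term) = { ), -, =, id }.
Union: FOLLOW(Expr) = { ), -, =, id }.

{ ), -, =, id }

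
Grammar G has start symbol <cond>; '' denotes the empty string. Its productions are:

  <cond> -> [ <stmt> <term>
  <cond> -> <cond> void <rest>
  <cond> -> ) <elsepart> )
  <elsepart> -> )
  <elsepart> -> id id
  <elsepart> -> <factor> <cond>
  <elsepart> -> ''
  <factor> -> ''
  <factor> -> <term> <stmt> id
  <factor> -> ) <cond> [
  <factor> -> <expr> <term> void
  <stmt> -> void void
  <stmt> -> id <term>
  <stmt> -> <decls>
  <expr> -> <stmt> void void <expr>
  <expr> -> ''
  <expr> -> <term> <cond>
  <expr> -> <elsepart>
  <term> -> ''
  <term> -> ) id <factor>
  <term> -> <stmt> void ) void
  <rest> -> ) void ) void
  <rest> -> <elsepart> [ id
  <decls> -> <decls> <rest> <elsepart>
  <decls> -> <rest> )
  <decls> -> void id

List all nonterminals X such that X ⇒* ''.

{ <elsepart>, <expr>, <factor>, <term> }

Directly nullable (have an ''-production): <elsepart>, <factor>, <expr>, <term>.
No other nonterminal has a production whose RHS symbols are all nullable.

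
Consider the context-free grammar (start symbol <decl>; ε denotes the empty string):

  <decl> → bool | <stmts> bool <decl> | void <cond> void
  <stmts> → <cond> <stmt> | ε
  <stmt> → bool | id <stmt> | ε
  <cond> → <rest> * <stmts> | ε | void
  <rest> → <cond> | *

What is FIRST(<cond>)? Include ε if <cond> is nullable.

From <cond> → <rest> * <stmts>: <rest> nullable, take FIRST(<rest>) ∪ {*} = { *, void }.
<cond> → ε contributes ε.
<cond> → void contributes {void}.
Union: FIRST(<cond>) = { *, void, ε }.

{ *, void, ε }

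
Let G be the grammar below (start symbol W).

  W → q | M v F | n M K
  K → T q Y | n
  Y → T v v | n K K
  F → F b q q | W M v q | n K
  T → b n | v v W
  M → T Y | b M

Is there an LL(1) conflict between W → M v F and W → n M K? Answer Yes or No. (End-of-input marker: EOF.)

FIRST(M v F) = { b, v } and FIRST(n M K) = { n }.
The FIRST sets are disjoint and neither alternative is nullable — no conflict.

No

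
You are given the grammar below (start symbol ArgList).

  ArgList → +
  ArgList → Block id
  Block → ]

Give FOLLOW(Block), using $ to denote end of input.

{ id }

In ArgList → Block id: add FIRST(id) = { id }.
Union: FOLLOW(Block) = { id }.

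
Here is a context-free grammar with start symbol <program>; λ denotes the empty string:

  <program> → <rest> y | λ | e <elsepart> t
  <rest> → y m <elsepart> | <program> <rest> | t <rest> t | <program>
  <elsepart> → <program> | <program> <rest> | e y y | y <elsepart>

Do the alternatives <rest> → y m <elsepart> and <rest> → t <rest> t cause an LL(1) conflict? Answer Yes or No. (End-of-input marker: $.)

FIRST(y m <elsepart>) = { y } and FIRST(t <rest> t) = { t }.
The FIRST sets are disjoint and neither alternative is nullable — no conflict.

No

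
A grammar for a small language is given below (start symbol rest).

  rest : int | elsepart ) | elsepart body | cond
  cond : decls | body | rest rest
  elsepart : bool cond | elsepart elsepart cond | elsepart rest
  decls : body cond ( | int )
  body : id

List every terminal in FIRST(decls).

From decls : body cond (: add FIRST(body) = { id }.
decls : int ) contributes {int}.
Union: FIRST(decls) = { id, int }.

{ id, int }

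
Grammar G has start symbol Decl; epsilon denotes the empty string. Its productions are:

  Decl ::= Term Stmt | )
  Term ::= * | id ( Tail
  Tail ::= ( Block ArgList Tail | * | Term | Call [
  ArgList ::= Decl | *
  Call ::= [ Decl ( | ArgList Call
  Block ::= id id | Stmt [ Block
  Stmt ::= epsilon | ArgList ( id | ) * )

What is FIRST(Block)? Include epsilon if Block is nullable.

{ ), *, [, id }

Block ::= id id contributes {id}.
From Block ::= Stmt [ Block: Stmt nullable, take FIRST(Stmt) ∪ {[} = { ), *, [, id }.
Union: FIRST(Block) = { ), *, [, id }.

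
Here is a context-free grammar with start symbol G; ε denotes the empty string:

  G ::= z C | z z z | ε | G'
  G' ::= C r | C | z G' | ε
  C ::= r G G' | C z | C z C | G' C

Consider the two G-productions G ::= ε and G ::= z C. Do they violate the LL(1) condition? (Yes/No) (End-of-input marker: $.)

Yes

FIRST(ε) = { ε } and FIRST(z C) = { z }.
The first alternative is nullable and FOLLOW(G) = { $, r, z } shares z with FIRST of the second — conflict.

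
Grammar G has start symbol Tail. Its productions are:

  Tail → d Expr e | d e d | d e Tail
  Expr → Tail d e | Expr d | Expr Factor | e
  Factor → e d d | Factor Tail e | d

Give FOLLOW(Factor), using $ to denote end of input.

{ d, e }

In Expr → Expr Factor: Factor is at the end, add FOLLOW(Expr) = { d, e }.
In Factor → Factor Tail e: add FIRST(Tail e) = { d }.
Union: FOLLOW(Factor) = { d, e }.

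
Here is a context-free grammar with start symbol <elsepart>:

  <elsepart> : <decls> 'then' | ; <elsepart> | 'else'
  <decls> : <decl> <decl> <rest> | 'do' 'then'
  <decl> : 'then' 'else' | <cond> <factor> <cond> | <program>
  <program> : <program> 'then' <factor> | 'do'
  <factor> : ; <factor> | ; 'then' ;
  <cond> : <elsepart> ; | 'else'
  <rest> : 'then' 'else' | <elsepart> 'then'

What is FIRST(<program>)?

{ 'do' }

From <program> : <program> 'then' <factor>: add FIRST(<program>) = { 'do' }.
<program> : 'do' contributes {'do'}.
Union: FIRST(<program>) = { 'do' }.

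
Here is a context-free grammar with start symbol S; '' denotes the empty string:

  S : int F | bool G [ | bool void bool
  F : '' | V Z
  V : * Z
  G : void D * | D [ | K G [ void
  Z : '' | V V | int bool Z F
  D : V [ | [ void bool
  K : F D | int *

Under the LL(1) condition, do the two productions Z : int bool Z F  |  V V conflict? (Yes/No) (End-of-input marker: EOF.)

No

FIRST(int bool Z F) = { int } and FIRST(V V) = { * }.
The FIRST sets are disjoint and neither alternative is nullable — no conflict.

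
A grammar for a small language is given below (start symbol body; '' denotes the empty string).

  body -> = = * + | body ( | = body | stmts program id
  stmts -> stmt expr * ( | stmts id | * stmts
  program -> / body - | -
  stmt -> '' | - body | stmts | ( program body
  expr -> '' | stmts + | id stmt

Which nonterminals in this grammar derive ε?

Directly nullable (have an ''-production): stmt, expr.
No other nonterminal has a production whose RHS symbols are all nullable.

{ expr, stmt }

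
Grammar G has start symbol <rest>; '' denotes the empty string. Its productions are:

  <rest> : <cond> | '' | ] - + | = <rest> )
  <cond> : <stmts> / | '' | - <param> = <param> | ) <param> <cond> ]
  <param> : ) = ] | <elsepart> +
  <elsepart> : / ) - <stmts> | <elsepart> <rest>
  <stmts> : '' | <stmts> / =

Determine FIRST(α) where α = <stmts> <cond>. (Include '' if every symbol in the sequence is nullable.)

Add FIRST(<stmts>)\{''} = { / }; <stmts> is nullable, continue.
Add FIRST(<cond>)\{''} = { ), -, / }; <cond> is nullable, continue.
Every symbol is nullable, so include ''.

{ ), -, /, '' }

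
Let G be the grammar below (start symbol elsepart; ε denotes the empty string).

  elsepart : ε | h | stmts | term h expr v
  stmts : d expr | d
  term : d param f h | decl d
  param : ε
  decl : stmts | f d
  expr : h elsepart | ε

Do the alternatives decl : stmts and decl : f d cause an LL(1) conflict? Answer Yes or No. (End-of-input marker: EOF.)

FIRST(stmts) = { d } and FIRST(f d) = { f }.
The FIRST sets are disjoint and neither alternative is nullable — no conflict.

No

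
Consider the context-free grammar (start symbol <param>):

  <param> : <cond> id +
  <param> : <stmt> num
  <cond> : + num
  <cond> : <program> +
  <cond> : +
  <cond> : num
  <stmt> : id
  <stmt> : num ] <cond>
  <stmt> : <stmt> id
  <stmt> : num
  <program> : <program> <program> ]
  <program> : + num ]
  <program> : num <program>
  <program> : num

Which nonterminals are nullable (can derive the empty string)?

No nonterminal has an empty production or an RHS whose symbols are all nullable.

{ } (none)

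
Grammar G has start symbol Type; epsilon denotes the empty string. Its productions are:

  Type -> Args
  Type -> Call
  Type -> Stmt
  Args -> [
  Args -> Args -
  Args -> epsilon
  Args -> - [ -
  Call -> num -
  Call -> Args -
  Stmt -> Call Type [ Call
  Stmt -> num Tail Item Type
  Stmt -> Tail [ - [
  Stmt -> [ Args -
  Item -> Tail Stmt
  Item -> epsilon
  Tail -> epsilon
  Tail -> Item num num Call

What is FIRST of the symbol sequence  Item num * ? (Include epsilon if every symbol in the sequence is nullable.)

{ -, [, num }

Add FIRST(Item)\{epsilon} = { -, [, num }; Item is nullable, continue.
num is a terminal; add {num} and stop.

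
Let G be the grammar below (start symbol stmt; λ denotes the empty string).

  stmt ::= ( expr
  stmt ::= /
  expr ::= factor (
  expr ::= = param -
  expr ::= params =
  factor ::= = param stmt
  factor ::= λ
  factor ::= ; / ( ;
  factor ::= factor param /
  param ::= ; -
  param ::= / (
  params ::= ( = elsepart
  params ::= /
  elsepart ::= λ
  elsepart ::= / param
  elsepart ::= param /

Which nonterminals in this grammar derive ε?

{ elsepart, factor }

Directly nullable (have an λ-production): factor, elsepart.
No other nonterminal has a production whose RHS symbols are all nullable.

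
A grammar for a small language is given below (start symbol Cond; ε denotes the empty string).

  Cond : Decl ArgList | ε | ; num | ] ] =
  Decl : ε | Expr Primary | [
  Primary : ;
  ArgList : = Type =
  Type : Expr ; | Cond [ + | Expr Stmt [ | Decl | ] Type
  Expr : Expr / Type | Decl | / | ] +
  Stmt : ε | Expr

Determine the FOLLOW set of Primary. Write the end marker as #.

In Decl : Expr Primary: Primary is at the end, add FOLLOW(Decl) = { /, ;, =, [, ] }.
Union: FOLLOW(Primary) = { /, ;, =, [, ] }.

{ /, ;, =, [, ] }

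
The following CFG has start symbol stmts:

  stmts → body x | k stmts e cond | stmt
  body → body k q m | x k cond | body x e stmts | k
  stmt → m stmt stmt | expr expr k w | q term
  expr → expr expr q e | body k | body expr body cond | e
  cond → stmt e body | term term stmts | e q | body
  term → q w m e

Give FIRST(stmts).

{ e, k, m, q, x }

From stmts → body x: add FIRST(body) = { k, x }.
stmts → k stmts e cond contributes {k}.
From stmts → stmt: add FIRST(stmt) = { e, k, m, q, x }.
Union: FIRST(stmts) = { e, k, m, q, x }.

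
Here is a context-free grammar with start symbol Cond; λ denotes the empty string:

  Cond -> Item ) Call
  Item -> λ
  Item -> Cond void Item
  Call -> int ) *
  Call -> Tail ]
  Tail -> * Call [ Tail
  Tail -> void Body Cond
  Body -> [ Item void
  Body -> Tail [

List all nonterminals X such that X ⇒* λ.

{ Item }

Directly nullable (have an λ-production): Item.
No other nonterminal has a production whose RHS symbols are all nullable.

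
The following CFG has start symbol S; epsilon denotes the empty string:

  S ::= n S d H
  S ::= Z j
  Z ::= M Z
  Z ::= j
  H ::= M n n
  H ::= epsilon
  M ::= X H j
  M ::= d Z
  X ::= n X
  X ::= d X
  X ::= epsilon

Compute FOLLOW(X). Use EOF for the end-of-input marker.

{ d, j, n }

In M ::= X H j: add FIRST(H j) = { d, j, n }.
In X ::= n X: X is at the end, add FOLLOW(X) = { d, j, n }.
In X ::= d X: X is at the end, add FOLLOW(X) = { d, j, n }.
Union: FOLLOW(X) = { d, j, n }.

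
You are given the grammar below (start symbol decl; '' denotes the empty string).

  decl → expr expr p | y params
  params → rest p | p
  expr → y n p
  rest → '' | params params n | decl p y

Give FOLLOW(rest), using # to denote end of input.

{ p }

In params → rest p: add FIRST(p) = { p }.
Union: FOLLOW(rest) = { p }.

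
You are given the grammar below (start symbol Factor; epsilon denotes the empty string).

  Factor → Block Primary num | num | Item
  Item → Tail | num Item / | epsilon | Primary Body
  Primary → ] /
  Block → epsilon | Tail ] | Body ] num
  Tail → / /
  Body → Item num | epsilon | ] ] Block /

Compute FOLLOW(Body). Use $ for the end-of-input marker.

In Item → Primary Body: Body is at the end, add FOLLOW(Item) = { $, /, num }.
In Block → Body ] num: add FIRST(] num) = { ] }.
Union: FOLLOW(Body) = { $, /, ], num }.

{ $, /, ], num }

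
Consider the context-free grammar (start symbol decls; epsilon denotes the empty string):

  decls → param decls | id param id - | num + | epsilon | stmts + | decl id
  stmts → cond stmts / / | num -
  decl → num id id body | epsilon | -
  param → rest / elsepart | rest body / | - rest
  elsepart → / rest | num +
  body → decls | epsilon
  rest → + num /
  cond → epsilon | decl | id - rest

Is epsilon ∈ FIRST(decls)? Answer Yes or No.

Yes

decls has an epsilon-production, so decls ⇒ epsilon.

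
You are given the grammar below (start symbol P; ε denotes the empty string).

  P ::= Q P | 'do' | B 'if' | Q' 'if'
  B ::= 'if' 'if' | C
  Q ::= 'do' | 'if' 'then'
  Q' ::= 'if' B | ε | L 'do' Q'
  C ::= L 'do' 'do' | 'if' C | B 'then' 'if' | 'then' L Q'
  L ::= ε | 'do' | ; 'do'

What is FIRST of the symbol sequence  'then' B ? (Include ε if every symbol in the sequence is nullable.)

{ 'then' }

'then' is a terminal; add {'then'} and stop.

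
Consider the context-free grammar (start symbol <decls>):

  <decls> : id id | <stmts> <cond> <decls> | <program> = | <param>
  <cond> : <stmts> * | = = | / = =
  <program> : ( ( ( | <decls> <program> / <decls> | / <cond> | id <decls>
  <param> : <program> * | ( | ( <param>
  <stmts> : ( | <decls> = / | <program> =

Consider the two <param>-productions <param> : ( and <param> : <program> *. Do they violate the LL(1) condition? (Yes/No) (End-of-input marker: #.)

Yes

FIRST(() = { ( } and FIRST(<program> *) = { (, /, id }.
Both contain (, so the two alternatives are not disjoint — LL(1) conflict.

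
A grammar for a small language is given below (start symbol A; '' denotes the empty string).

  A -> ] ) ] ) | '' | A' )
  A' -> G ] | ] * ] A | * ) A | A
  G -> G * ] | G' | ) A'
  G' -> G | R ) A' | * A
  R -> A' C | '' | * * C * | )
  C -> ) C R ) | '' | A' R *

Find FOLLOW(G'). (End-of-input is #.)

In G -> G': G' is at the end, add FOLLOW(G) = { *, ] }.
Union: FOLLOW(G') = { *, ] }.

{ *, ] }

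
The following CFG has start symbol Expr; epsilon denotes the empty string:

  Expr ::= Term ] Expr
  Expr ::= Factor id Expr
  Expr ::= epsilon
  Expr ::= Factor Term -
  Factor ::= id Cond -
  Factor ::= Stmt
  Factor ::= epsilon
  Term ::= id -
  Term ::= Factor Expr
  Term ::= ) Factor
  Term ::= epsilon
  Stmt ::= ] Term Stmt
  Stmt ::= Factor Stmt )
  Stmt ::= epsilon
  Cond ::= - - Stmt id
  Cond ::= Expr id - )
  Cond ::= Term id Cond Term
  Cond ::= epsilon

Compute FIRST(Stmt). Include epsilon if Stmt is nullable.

Stmt ::= ] Term Stmt contributes {]}.
From Stmt ::= Factor Stmt ): Factor, Stmt nullable, take FIRST(Factor) ∪ FIRST(Stmt) ∪ {)} = { ), ], id }.
Stmt ::= epsilon contributes epsilon.
Union: FIRST(Stmt) = { ), ], id, epsilon }.

{ ), ], id, epsilon }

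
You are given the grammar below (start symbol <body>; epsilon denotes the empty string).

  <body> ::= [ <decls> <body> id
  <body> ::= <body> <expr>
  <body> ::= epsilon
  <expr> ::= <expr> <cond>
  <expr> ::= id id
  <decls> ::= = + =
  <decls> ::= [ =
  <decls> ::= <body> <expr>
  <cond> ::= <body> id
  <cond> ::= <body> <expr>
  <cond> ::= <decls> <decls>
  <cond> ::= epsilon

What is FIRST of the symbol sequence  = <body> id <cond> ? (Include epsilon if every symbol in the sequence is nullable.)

{ = }

= is a terminal; add {=} and stop.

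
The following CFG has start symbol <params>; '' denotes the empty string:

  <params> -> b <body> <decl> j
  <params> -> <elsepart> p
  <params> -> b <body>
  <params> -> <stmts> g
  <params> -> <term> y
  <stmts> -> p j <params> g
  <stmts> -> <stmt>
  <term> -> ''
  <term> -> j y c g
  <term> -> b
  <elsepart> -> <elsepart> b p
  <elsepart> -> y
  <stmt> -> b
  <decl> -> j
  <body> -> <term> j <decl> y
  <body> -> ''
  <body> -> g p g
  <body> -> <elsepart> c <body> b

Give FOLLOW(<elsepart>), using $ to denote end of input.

{ b, c, p }

In <params> -> <elsepart> p: add FIRST(p) = { p }.
In <elsepart> -> <elsepart> b p: add FIRST(b p) = { b }.
In <body> -> <elsepart> c <body> b: add FIRST(c <body> b) = { c }.
Union: FOLLOW(<elsepart>) = { b, c, p }.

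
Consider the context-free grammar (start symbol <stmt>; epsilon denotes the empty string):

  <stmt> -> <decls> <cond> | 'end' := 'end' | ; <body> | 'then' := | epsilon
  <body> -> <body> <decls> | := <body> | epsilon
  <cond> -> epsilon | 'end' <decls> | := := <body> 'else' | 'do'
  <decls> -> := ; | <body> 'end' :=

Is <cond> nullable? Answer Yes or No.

Yes

<cond> has an epsilon-production, so <cond> ⇒ epsilon.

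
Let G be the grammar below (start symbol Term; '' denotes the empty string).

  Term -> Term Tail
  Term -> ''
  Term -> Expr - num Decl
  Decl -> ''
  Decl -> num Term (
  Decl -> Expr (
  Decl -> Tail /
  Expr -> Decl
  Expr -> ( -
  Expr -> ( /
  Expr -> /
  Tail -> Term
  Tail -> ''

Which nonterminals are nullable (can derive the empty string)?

{ Decl, Expr, Tail, Term }

Directly nullable (have an ''-production): Term, Decl, Tail.
Expr -> Decl with every symbol nullable, so Expr is nullable.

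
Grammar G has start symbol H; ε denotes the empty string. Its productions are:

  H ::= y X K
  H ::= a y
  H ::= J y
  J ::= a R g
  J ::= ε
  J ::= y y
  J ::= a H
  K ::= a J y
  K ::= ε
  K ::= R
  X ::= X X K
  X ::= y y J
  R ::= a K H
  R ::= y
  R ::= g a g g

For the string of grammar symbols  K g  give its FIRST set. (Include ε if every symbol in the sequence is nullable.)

Add FIRST(K)\{ε} = { a, g, y }; K is nullable, continue.
g is a terminal; add {g} and stop.

{ a, g, y }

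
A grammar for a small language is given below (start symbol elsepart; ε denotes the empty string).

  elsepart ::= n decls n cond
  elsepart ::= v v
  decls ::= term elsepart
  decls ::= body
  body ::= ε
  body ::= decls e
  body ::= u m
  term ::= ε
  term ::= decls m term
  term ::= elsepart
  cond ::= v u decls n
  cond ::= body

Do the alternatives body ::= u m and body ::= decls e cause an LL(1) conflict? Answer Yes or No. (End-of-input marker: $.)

Yes

FIRST(u m) = { u } and FIRST(decls e) = { e, m, n, u, v }.
Both contain u, so the two alternatives are not disjoint — LL(1) conflict.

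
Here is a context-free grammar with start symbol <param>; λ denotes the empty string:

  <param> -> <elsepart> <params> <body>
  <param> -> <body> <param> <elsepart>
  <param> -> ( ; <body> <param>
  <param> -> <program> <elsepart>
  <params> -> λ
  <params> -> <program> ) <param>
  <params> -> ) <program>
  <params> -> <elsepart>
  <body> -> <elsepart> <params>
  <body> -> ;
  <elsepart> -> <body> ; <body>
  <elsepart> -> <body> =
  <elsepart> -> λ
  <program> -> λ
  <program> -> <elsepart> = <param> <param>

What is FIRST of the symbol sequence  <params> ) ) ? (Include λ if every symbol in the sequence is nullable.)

{ ), ;, = }

Add FIRST(<params>)\{λ} = { ), ;, = }; <params> is nullable, continue.
) is a terminal; add {)} and stop.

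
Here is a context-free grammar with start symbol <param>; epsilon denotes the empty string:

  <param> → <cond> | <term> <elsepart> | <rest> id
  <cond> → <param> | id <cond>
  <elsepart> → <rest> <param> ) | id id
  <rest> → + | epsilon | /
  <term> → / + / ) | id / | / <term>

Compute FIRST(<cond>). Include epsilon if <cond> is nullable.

From <cond> → <param>: add FIRST(<param>) = { +, /, id }.
<cond> → id <cond> contributes {id}.
Union: FIRST(<cond>) = { +, /, id }.

{ +, /, id }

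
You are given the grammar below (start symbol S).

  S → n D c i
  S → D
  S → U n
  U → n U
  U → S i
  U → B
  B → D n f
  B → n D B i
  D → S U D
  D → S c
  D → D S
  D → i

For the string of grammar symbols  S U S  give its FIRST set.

{ i, n }

Add FIRST(S) = { i, n }; S is not nullable, stop.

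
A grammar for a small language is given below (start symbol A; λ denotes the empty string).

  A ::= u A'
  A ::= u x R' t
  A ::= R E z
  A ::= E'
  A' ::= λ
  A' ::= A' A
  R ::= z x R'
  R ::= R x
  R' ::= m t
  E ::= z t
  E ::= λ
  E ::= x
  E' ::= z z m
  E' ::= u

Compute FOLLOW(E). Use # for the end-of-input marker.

In A ::= R E z: add FIRST(z) = { z }.
Union: FOLLOW(E) = { z }.

{ z }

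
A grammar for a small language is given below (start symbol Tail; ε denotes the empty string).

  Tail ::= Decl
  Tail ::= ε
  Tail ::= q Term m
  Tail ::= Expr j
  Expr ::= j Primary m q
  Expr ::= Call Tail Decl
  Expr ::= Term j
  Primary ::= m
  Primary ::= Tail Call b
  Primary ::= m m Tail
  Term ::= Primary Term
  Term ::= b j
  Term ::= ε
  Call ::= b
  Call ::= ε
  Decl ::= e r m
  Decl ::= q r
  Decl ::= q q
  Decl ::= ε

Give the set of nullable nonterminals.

Directly nullable (have an ε-production): Tail, Term, Call, Decl.
Expr ::= Call Tail Decl with every symbol nullable, so Expr is nullable.
No other nonterminal has a production whose RHS symbols are all nullable.

{ Call, Decl, Expr, Tail, Term }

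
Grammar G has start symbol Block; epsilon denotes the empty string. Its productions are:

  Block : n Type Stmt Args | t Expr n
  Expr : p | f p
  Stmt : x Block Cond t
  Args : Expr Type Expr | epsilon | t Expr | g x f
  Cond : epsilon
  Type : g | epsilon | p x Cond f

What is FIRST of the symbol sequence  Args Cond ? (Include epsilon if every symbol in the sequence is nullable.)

{ f, g, p, t, epsilon }

Add FIRST(Args)\{epsilon} = { f, g, p, t }; Args is nullable, continue.
Add FIRST(Cond)\{epsilon} = {  }; Cond is nullable, continue.
Every symbol is nullable, so include epsilon.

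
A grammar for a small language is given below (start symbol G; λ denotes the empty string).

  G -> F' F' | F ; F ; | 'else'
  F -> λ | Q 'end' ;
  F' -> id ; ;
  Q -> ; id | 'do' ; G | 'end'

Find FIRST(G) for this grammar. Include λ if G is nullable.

From G -> F' F': add FIRST(F') = { id }.
From G -> F ; F ;: F nullable, take FIRST(F) ∪ {;} = { 'do', 'end', ; }.
G -> 'else' contributes {'else'}.
Union: FIRST(G) = { 'do', 'else', 'end', ;, id }.

{ 'do', 'else', 'end', ;, id }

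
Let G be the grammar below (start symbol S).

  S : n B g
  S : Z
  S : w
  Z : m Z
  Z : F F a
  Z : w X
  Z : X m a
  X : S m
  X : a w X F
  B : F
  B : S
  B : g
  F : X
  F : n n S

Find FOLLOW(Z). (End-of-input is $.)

{ $, a, g, m, n, w }

In S : Z: Z is at the end, add FOLLOW(S) = { $, a, g, m, n, w }.
In Z : m Z: Z is at the end, add FOLLOW(Z) = { $, a, g, m, n, w }.
Union: FOLLOW(Z) = { $, a, g, m, n, w }.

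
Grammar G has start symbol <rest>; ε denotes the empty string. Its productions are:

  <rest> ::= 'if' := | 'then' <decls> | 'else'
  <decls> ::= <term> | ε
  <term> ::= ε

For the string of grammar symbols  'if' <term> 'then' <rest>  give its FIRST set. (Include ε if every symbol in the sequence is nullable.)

'if' is a terminal; add {'if'} and stop.

{ 'if' }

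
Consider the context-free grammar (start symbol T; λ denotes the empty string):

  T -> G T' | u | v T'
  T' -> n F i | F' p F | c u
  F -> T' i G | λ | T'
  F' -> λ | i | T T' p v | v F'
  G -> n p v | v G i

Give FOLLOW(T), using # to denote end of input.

T is the start symbol, so # ∈ FOLLOW(T).
In F' -> T T' p v: add FIRST(T' p v) = { c, i, n, p, u, v }.
Union: FOLLOW(T) = { #, c, i, n, p, u, v }.

{ #, c, i, n, p, u, v }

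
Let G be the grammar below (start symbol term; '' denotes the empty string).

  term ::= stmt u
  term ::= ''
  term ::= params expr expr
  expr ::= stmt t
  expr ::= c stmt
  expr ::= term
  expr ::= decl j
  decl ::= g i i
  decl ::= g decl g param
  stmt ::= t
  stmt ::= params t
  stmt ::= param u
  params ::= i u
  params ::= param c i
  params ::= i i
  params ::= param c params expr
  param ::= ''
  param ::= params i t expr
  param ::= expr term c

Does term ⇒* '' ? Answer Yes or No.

Yes

term has an ''-production, so term ⇒ ''.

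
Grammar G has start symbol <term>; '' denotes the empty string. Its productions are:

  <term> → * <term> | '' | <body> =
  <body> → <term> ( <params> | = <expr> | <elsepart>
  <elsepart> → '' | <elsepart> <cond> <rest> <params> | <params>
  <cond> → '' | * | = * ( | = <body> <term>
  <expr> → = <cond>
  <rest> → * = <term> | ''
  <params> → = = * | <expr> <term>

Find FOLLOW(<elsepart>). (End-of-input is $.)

In <body> → <elsepart>: <elsepart> is at the end, add FOLLOW(<body>) = { (, *, = }.
In <elsepart> → <elsepart> <cond> <rest> <params>: add FIRST(<cond> <rest> <params>) = { *, = }.
Union: FOLLOW(<elsepart>) = { (, *, = }.

{ (, *, = }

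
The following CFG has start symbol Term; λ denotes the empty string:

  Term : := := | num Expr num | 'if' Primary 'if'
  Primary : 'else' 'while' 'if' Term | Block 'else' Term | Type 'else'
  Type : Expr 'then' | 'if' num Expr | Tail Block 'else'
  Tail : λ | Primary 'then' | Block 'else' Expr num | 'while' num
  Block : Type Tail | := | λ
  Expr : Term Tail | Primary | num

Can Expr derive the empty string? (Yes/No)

No

Nullable nonterminals: Block, Tail.
No production of Expr has an RHS whose symbols are all nullable, so Expr is not nullable.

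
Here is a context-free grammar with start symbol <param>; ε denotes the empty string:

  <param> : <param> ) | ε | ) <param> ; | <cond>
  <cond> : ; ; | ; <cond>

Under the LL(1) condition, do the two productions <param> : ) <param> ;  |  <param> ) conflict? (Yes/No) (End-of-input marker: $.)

Yes

FIRST() <param> ;) = { ) } and FIRST(<param> )) = { ), ; }.
Both contain ), so the two alternatives are not disjoint — LL(1) conflict.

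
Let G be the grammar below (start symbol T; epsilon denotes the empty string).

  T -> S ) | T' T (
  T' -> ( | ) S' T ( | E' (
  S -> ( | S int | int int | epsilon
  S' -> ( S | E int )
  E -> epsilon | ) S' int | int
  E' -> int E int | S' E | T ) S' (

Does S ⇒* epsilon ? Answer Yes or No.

S has an epsilon-production, so S ⇒ epsilon.

Yes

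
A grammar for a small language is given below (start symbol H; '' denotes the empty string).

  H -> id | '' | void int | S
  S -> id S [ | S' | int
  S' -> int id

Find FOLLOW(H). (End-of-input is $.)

H is the start symbol, so $ ∈ FOLLOW(H).
Union: FOLLOW(H) = { $ }.

{ $ }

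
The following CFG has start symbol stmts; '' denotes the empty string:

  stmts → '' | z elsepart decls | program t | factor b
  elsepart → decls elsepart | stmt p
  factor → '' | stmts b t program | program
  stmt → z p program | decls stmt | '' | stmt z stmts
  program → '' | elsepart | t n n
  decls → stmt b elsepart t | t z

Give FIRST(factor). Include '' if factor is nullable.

{ b, p, t, z, '' }

factor → '' contributes ''.
From factor → stmts b t program: stmts nullable, take FIRST(stmts) ∪ {b} = { b, p, t, z }.
From factor → program: add FIRST(program) = { b, p, t, z, '' } (including '' since program is nullable).
Union: FIRST(factor) = { b, p, t, z, '' }.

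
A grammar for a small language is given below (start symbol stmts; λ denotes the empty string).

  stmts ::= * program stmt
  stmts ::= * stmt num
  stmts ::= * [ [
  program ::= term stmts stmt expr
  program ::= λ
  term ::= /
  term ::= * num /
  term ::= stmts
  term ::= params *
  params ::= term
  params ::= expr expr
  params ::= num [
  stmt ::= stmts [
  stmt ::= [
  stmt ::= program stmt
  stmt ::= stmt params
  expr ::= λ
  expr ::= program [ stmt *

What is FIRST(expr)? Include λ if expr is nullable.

expr ::= λ contributes λ.
From expr ::= program [ stmt *: program nullable, take FIRST(program) ∪ {[} = { *, /, [, num }.
Union: FIRST(expr) = { *, /, [, num, λ }.

{ *, /, [, num, λ }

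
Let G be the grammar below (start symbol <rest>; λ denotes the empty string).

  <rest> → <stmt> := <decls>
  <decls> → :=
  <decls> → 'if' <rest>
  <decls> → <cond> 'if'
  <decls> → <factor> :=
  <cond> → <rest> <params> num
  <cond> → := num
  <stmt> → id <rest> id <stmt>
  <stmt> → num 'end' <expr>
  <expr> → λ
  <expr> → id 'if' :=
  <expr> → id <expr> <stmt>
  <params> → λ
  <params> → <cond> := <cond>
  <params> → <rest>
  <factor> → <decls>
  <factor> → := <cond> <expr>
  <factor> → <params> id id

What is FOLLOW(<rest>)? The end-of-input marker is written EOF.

<rest> is the start symbol, so EOF ∈ FOLLOW(<rest>).
In <decls> → 'if' <rest>: <rest> is at the end, add FOLLOW(<decls>) = { EOF, :=, id, num }.
In <cond> → <rest> <params> num: add FIRST(<params> num) = { :=, id, num }.
In <stmt> → id <rest> id <stmt>: add FIRST(id <stmt>) = { id }.
In <params> → <rest>: <rest> is at the end, add FOLLOW(<params>) = { id, num }.
Union: FOLLOW(<rest>) = { EOF, :=, id, num }.

{ EOF, :=, id, num }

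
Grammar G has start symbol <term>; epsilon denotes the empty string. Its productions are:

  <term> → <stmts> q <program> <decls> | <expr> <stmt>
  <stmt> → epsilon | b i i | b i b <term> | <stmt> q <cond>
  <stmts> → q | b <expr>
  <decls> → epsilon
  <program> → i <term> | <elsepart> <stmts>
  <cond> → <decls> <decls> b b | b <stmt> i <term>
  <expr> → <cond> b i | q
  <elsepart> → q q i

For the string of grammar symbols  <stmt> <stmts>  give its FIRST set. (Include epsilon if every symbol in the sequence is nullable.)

{ b, q }

Add FIRST(<stmt>)\{epsilon} = { b, q }; <stmt> is nullable, continue.
Add FIRST(<stmts>) = { b, q }; <stmts> is not nullable, stop.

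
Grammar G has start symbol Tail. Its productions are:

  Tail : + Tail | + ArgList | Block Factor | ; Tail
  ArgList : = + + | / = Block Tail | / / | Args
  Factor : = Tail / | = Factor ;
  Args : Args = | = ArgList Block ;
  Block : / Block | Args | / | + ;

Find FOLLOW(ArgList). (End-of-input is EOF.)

In Tail : + ArgList: ArgList is at the end, add FOLLOW(Tail) = { EOF, +, /, = }.
In Args : = ArgList Block ;: add FIRST(Block ;) = { +, /, = }.
Union: FOLLOW(ArgList) = { EOF, +, /, = }.

{ EOF, +, /, = }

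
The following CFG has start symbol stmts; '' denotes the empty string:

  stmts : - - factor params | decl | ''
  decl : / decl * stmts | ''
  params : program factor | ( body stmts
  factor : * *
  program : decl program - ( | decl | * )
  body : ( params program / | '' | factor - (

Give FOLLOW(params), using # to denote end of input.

{ #, *, -, / }

In stmts : - - factor params: params is at the end, add FOLLOW(stmts) = { #, *, -, / }.
In body : ( params program /: add FIRST(program /) = { *, -, / }.
Union: FOLLOW(params) = { #, *, -, / }.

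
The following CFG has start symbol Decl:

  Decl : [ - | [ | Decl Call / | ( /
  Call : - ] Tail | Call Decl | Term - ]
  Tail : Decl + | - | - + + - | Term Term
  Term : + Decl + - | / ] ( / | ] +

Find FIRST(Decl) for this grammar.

Decl : [ - contributes {[}.
Decl : [ contributes {[}.
From Decl : Decl Call /: add FIRST(Decl) = { (, [ }.
Decl : ( / contributes {(}.
Union: FIRST(Decl) = { (, [ }.

{ (, [ }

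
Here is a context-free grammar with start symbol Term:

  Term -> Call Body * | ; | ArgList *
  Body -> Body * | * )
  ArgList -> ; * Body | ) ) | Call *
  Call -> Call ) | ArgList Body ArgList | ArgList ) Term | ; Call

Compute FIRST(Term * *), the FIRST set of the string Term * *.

{ ), ; }

Add FIRST(Term) = { ), ; }; Term is not nullable, stop.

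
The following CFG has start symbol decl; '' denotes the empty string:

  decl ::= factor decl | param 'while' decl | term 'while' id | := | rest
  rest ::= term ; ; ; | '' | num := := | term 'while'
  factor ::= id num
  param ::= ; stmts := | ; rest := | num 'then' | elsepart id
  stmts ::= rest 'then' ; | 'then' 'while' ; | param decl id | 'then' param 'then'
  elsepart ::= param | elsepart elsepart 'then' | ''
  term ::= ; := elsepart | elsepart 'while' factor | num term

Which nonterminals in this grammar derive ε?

{ decl, elsepart, rest }

Directly nullable (have an ''-production): rest, elsepart.
decl ::= rest with every symbol nullable, so decl is nullable.
No other nonterminal has a production whose RHS symbols are all nullable.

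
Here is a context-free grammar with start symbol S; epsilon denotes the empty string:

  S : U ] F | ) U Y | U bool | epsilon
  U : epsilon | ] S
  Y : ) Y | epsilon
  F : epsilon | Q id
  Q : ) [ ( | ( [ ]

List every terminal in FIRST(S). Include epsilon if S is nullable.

From S : U ] F: U nullable, take FIRST(U) ∪ {]} = { ] }.
S : ) U Y contributes {)}.
From S : U bool: U nullable, take FIRST(U) ∪ {bool} = { ], bool }.
S : epsilon contributes epsilon.
Union: FIRST(S) = { ), ], bool, epsilon }.

{ ), ], bool, epsilon }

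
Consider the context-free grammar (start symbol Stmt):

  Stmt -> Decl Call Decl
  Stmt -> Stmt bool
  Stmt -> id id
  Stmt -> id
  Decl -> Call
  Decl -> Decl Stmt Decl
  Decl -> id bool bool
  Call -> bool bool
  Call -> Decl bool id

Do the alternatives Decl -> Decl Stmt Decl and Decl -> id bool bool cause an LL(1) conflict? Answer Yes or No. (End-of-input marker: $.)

FIRST(Decl Stmt Decl) = { bool, id } and FIRST(id bool bool) = { id }.
Both contain id, so the two alternatives are not disjoint — LL(1) conflict.

Yes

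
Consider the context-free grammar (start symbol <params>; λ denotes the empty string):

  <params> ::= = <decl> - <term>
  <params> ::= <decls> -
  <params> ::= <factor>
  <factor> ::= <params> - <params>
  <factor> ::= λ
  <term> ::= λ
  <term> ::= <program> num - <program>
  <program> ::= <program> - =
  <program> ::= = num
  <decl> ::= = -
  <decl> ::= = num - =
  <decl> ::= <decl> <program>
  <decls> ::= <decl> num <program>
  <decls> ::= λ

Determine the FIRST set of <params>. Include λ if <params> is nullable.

<params> ::= = <decl> - <term> contributes {=}.
From <params> ::= <decls> -: <decls> nullable, take FIRST(<decls>) ∪ {-} = { -, = }.
From <params> ::= <factor>: add FIRST(<factor>) = { -, =, λ } (including λ since <factor> is nullable).
Union: FIRST(<params>) = { -, =, λ }.

{ -, =, λ }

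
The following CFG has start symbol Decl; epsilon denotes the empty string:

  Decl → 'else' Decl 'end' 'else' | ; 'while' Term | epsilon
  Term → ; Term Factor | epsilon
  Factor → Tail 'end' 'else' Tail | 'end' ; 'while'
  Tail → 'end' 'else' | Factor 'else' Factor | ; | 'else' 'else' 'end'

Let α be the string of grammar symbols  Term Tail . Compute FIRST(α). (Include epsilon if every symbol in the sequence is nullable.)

Add FIRST(Term)\{epsilon} = { ; }; Term is nullable, continue.
Add FIRST(Tail) = { 'else', 'end', ; }; Tail is not nullable, stop.

{ 'else', 'end', ; }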